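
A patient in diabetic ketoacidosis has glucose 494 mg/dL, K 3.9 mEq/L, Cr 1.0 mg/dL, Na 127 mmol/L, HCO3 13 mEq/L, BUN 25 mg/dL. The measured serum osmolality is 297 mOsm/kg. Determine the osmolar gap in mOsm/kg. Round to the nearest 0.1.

6.6 mOsm/kg

Calculated osmolality = 2·Na + glucose/18 + BUN/2.8
= 2·127 + 494/18 + 25/2.8
= 254 + 27.44 + 8.93
= 290.37 mOsm/kg ≈ 290.4 mOsm/kg
Osmolar gap = measured − calculated = 297 − 290.4 = 6.6 mOsm/kg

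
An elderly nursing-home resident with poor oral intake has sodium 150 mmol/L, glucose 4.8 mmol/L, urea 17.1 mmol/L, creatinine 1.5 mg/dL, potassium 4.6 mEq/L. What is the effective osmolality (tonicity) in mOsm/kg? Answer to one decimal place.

Effective osmolality excludes urea (freely permeant across cell membranes):
2·Na + glucose
= 2·150 + 4.8
= 300 + 4.8
= 304.8 mOsm/kg

304.8 mOsm/kg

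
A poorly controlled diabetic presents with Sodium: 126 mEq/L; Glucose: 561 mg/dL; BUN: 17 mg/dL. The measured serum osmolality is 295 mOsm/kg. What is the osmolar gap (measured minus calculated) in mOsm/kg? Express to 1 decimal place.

5.8 mOsm/kg

Calculated osmolality = 2·Na + glucose/18 + BUN/2.8
= 2·126 + 561/18 + 17/2.8
= 252 + 31.17 + 6.07
= 289.24 mOsm/kg ≈ 289.2 mOsm/kg
Osmolar gap = measured − calculated = 295 − 289.2 = 5.8 mOsm/kg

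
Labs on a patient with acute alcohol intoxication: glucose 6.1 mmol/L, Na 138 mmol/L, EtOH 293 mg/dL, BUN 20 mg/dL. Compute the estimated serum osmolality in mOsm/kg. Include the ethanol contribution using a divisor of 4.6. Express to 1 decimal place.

352.9 mOsm/kg

Calculated osmolality = 2·Na + glucose + BUN/2.8 + ethanol/4.6
= 2·138 + 6.1 + 20/2.8 + 293/4.6
= 276 + 6.10 + 7.14 + 63.70
= 352.94 mOsm/kg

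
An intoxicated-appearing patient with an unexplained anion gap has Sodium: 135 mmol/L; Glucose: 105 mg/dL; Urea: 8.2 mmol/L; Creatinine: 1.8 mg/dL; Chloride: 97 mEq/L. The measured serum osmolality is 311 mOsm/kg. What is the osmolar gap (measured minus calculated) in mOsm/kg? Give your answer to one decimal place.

27.0 mOsm/kg

Calculated osmolality = 2·Na + glucose/18 + urea
= 2·135 + 105/18 + 8.2
= 270 + 5.83 + 8.20
= 284.03 mOsm/kg ≈ 284.0 mOsm/kg
Osmolar gap = measured − calculated = 311 − 284.0 = 27.0 mOsm/kg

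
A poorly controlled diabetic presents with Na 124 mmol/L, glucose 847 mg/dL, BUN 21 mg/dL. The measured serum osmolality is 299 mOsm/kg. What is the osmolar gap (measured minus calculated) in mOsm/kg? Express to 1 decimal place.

-3.6 mOsm/kg

Calculated osmolality = 2·Na + glucose/18 + BUN/2.8
= 2·124 + 847/18 + 21/2.8
= 248 + 47.06 + 7.50
= 302.56 mOsm/kg ≈ 302.6 mOsm/kg
Osmolar gap = measured − calculated = 299 − 302.6 = -3.6 mOsm/kg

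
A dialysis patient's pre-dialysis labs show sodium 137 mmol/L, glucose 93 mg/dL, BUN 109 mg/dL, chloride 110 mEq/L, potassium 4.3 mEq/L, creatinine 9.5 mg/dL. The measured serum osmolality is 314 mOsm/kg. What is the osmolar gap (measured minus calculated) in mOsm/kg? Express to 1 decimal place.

-4.1 mOsm/kg

Calculated osmolality = 2·Na + glucose/18 + BUN/2.8
= 2·137 + 93/18 + 109/2.8
= 274 + 5.17 + 38.93
= 318.1 mOsm/kg ≈ 318.1 mOsm/kg
Osmolar gap = measured − calculated = 314 − 318.1 = -4.1 mOsm/kg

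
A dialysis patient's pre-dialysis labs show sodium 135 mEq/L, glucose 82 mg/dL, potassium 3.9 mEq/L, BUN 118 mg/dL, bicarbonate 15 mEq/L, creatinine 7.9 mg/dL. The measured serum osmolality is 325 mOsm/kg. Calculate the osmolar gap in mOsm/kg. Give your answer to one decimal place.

8.3 mOsm/kg

Calculated osmolality = 2·Na + glucose/18 + BUN/2.8
= 2·135 + 82/18 + 118/2.8
= 270 + 4.56 + 42.14
= 316.7 mOsm/kg ≈ 316.7 mOsm/kg
Osmolar gap = measured − calculated = 325 − 316.7 = 8.3 mOsm/kg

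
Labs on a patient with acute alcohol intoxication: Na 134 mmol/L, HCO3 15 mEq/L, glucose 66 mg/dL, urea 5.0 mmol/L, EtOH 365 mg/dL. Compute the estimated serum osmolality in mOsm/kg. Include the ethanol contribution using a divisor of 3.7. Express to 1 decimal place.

375.3 mOsm/kg

Calculated osmolality = 2·Na + glucose/18 + urea + ethanol/3.7
= 2·134 + 66/18 + 5 + 365/3.7
= 268 + 3.67 + 5 + 98.65
= 375.32 mOsm/kg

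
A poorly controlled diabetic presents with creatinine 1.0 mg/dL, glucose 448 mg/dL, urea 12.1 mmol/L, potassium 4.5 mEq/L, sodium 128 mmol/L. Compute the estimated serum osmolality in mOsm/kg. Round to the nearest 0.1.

Calculated osmolality = 2·Na + glucose/18 + urea
= 2·128 + 448/18 + 12.1
= 256 + 24.89 + 12.10
= 292.99 mOsm/kg

293.0 mOsm/kg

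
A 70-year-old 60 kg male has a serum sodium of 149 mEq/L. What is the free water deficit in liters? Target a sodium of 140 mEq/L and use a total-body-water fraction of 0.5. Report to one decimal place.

1.9 L

TBW = 0.5 · 60 = 30 L
Free water deficit = TBW · (Na/140 − 1)
= 30 · (149/140 − 1)
= 30 · 0.0643
= 1.93 L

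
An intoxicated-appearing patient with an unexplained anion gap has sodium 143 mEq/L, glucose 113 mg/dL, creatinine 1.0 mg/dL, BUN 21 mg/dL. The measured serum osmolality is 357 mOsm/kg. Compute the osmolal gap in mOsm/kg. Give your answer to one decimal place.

Calculated osmolality = 2·Na + glucose/18 + BUN/2.8
= 2·143 + 113/18 + 21/2.8
= 286 + 6.28 + 7.50
= 299.78 mOsm/kg ≈ 299.8 mOsm/kg
Osmolar gap = measured − calculated = 357 − 299.8 = 57.2 mOsm/kg

57.2 mOsm/kg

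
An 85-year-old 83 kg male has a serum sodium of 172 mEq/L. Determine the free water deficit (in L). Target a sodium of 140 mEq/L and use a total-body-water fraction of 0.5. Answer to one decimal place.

TBW = 0.5 · 83 = 41.5 L
Free water deficit = TBW · (Na/140 − 1)
= 41.5 · (172/140 − 1)
= 41.5 · 0.2286
= 9.49 L

9.5 L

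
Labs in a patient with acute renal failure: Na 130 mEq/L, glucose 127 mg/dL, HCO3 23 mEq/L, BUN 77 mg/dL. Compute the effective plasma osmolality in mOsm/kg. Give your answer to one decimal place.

267.1 mOsm/kg

Effective osmolality excludes urea (freely permeant across cell membranes):
2·Na + glucose/18
= 2·130 + 127/18
= 260 + 7.06
= 267.06 mOsm/kg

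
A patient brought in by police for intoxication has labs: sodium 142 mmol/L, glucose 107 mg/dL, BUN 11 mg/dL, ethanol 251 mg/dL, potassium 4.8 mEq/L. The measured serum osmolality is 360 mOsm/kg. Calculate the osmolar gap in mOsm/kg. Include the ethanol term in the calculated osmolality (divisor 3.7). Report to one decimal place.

Calculated osmolality = 2·Na + glucose/18 + BUN/2.8 + ethanol/3.7
= 2·142 + 107/18 + 11/2.8 + 251/3.7
= 284 + 5.94 + 3.93 + 67.84
= 361.71 mOsm/kg ≈ 361.7 mOsm/kg
Osmolar gap = measured − calculated = 360 − 361.7 = -1.7 mOsm/kg

-1.7 mOsm/kg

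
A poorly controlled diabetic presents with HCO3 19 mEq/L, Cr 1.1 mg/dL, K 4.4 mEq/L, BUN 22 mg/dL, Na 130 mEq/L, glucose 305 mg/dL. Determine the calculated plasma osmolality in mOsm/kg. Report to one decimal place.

284.8 mOsm/kg

Calculated osmolality = 2·Na + glucose/18 + BUN/2.8
= 2·130 + 305/18 + 22/2.8
= 260 + 16.94 + 7.86
= 284.8 mOsm/kg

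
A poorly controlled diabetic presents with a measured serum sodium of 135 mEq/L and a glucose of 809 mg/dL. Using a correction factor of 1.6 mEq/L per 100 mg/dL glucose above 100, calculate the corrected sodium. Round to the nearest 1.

Corrected Na = measured Na + 1.6 · (glucose − 100)/100
= 135 + 1.6 · (809 − 100)/100
= 135 + 11.3
= 146.3 mEq/L

146 mEq/L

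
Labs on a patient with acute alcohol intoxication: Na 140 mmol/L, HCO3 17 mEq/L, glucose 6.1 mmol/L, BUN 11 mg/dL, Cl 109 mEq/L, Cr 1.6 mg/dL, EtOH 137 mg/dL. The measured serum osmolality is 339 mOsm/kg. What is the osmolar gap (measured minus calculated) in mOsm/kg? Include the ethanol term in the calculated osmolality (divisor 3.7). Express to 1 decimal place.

Calculated osmolality = 2·Na + glucose + BUN/2.8 + ethanol/3.7
= 2·140 + 6.1 + 11/2.8 + 137/3.7
= 280 + 6.10 + 3.93 + 37.03
= 327.06 mOsm/kg ≈ 327.1 mOsm/kg
Osmolar gap = measured − calculated = 339 − 327.1 = 11.9 mOsm/kg

11.9 mOsm/kg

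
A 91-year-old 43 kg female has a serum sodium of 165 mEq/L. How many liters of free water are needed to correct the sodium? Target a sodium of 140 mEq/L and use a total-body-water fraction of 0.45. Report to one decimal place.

TBW = 0.45 · 43 = 19.35 L
Free water deficit = TBW · (Na/140 − 1)
= 19.35 · (165/140 − 1)
= 19.35 · 0.1786
= 3.46 L

3.5 L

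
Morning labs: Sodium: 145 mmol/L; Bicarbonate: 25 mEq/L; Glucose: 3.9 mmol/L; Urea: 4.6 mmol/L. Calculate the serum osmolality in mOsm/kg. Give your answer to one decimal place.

Calculated osmolality = 2·Na + glucose + urea
= 2·145 + 3.9 + 4.6
= 290 + 3.90 + 4.60
= 298.5 mOsm/kg

298.5 mOsm/kg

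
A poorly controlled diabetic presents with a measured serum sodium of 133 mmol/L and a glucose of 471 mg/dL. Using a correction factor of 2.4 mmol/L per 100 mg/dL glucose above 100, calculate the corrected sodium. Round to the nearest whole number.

142 mmol/L

Corrected Na = measured Na + 2.4 · (glucose − 100)/100
= 133 + 2.4 · (471 − 100)/100
= 133 + 8.9
= 141.9 mmol/L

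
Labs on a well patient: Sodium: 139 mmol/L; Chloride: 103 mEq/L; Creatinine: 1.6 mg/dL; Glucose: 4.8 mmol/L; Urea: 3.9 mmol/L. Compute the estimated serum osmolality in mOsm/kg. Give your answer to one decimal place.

286.7 mOsm/kg

Calculated osmolality = 2·Na + glucose + urea
= 2·139 + 4.8 + 3.9
= 278 + 4.80 + 3.90
= 286.7 mOsm/kg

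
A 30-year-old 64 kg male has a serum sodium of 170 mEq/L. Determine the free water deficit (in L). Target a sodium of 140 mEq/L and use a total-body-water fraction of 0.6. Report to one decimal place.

8.2 L

TBW = 0.6 · 64 = 38.4 L
Free water deficit = TBW · (Na/140 − 1)
= 38.4 · (170/140 − 1)
= 38.4 · 0.2143
= 8.23 L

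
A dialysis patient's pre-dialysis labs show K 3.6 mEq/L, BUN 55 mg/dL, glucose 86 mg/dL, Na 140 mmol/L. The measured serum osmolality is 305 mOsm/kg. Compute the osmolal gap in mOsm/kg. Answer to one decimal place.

0.6 mOsm/kg

Calculated osmolality = 2·Na + glucose/18 + BUN/2.8
= 2·140 + 86/18 + 55/2.8
= 280 + 4.78 + 19.64
= 304.42 mOsm/kg ≈ 304.4 mOsm/kg
Osmolar gap = measured − calculated = 305 − 304.4 = 0.6 mOsm/kg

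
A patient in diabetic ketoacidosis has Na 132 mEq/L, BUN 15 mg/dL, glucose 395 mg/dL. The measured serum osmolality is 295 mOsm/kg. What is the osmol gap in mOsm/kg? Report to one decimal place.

Calculated osmolality = 2·Na + glucose/18 + BUN/2.8
= 2·132 + 395/18 + 15/2.8
= 264 + 21.94 + 5.36
= 291.3 mOsm/kg ≈ 291.3 mOsm/kg
Osmolar gap = measured − calculated = 295 − 291.3 = 3.7 mOsm/kg

3.7 mOsm/kg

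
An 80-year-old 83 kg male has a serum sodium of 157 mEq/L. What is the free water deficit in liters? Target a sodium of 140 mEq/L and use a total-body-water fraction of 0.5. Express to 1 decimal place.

5.0 L

TBW = 0.5 · 83 = 41.5 L
Free water deficit = TBW · (Na/140 − 1)
= 41.5 · (157/140 − 1)
= 41.5 · 0.1214
= 5.04 L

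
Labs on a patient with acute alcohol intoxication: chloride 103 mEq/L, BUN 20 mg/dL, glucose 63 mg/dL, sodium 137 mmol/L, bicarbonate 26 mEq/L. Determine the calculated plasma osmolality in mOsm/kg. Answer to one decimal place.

Calculated osmolality = 2·Na + glucose/18 + BUN/2.8
= 2·137 + 63/18 + 20/2.8
= 274 + 3.50 + 7.14
= 284.64 mOsm/kg

284.6 mOsm/kg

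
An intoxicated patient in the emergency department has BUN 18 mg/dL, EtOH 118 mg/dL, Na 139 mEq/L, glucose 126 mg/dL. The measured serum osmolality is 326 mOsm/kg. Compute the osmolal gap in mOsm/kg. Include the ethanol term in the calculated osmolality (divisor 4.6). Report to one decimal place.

8.9 mOsm/kg

Calculated osmolality = 2·Na + glucose/18 + BUN/2.8 + ethanol/4.6
= 2·139 + 126/18 + 18/2.8 + 118/4.6
= 278 + 7 + 6.43 + 25.65
= 317.08 mOsm/kg ≈ 317.1 mOsm/kg
Osmolar gap = measured − calculated = 326 − 317.1 = 8.9 mOsm/kg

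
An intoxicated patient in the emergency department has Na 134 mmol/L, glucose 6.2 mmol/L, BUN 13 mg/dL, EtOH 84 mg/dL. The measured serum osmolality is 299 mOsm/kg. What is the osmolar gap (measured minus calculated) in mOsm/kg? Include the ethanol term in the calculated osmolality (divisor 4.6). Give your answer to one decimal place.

Calculated osmolality = 2·Na + glucose + BUN/2.8 + ethanol/4.6
= 2·134 + 6.2 + 13/2.8 + 84/4.6
= 268 + 6.20 + 4.64 + 18.26
= 297.1 mOsm/kg ≈ 297.1 mOsm/kg
Osmolar gap = measured − calculated = 299 − 297.1 = 1.9 mOsm/kg

1.9 mOsm/kg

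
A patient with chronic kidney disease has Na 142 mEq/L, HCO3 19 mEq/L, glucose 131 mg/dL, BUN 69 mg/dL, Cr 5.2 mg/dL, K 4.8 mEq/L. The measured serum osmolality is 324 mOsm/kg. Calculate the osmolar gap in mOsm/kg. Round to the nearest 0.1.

Calculated osmolality = 2·Na + glucose/18 + BUN/2.8
= 2·142 + 131/18 + 69/2.8
= 284 + 7.28 + 24.64
= 315.92 mOsm/kg ≈ 315.9 mOsm/kg
Osmolar gap = measured − calculated = 324 − 315.9 = 8.1 mOsm/kg

8.1 mOsm/kg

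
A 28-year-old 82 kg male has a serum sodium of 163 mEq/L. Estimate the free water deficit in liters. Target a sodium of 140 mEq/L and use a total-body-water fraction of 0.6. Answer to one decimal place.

8.1 L

TBW = 0.6 · 82 = 49.2 L
Free water deficit = TBW · (Na/140 − 1)
= 49.2 · (163/140 − 1)
= 49.2 · 0.1643
= 8.08 L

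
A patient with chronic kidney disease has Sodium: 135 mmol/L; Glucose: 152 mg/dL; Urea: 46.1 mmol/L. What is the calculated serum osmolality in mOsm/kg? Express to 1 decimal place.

Calculated osmolality = 2·Na + glucose/18 + urea
= 2·135 + 152/18 + 46.1
= 270 + 8.44 + 46.10
= 324.54 mOsm/kg

324.5 mOsm/kg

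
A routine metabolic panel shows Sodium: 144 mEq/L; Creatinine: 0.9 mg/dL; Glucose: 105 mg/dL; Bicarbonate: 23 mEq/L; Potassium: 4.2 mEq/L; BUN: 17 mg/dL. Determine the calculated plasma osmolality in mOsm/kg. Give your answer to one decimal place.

299.9 mOsm/kg

Calculated osmolality = 2·Na + glucose/18 + BUN/2.8
= 2·144 + 105/18 + 17/2.8
= 288 + 5.83 + 6.07
= 299.9 mOsm/kg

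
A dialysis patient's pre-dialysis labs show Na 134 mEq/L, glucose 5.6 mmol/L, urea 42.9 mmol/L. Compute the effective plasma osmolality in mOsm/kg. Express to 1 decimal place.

Effective osmolality excludes urea (freely permeant across cell membranes):
2·Na + glucose
= 2·134 + 5.6
= 268 + 5.6
= 273.6 mOsm/kg

273.6 mOsm/kg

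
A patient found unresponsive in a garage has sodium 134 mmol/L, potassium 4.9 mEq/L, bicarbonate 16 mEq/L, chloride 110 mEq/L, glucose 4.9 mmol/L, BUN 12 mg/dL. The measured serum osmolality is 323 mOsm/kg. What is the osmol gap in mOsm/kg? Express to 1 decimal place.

Calculated osmolality = 2·Na + glucose + BUN/2.8
= 2·134 + 4.9 + 12/2.8
= 268 + 4.90 + 4.29
= 277.19 mOsm/kg ≈ 277.2 mOsm/kg
Osmolar gap = measured − calculated = 323 − 277.2 = 45.8 mOsm/kg

45.8 mOsm/kg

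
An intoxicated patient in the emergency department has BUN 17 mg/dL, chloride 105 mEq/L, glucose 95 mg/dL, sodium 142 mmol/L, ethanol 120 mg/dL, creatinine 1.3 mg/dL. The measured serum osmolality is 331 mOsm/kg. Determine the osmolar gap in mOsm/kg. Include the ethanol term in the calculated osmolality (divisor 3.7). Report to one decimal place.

3.2 mOsm/kg

Calculated osmolality = 2·Na + glucose/18 + BUN/2.8 + ethanol/3.7
= 2·142 + 95/18 + 17/2.8 + 120/3.7
= 284 + 5.28 + 6.07 + 32.43
= 327.78 mOsm/kg ≈ 327.8 mOsm/kg
Osmolar gap = measured − calculated = 331 − 327.8 = 3.2 mOsm/kg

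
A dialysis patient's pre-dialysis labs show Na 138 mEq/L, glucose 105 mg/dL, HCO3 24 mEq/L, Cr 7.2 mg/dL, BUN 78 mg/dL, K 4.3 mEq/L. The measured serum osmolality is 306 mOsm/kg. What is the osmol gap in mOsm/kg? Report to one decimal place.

Calculated osmolality = 2·Na + glucose/18 + BUN/2.8
= 2·138 + 105/18 + 78/2.8
= 276 + 5.83 + 27.86
= 309.69 mOsm/kg ≈ 309.7 mOsm/kg
Osmolar gap = measured − calculated = 306 − 309.7 = -3.7 mOsm/kg

-3.7 mOsm/kg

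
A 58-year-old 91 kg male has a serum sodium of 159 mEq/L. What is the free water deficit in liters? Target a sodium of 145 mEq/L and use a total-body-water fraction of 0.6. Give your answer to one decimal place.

TBW = 0.6 · 91 = 54.6 L
Free water deficit = TBW · (Na/145 − 1)
= 54.6 · (159/145 − 1)
= 54.6 · 0.0966
= 5.27 L

5.3 L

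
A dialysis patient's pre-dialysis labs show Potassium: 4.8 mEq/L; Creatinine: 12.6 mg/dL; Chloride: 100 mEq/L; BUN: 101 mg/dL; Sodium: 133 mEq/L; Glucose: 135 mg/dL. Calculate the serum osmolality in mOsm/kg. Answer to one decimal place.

309.6 mOsm/kg

Calculated osmolality = 2·Na + glucose/18 + BUN/2.8
= 2·133 + 135/18 + 101/2.8
= 266 + 7.50 + 36.07
= 309.57 mOsm/kg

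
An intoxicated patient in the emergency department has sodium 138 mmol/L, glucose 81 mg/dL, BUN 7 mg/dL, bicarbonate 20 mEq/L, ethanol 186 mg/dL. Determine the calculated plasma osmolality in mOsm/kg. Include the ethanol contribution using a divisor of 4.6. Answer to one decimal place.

Calculated osmolality = 2·Na + glucose/18 + BUN/2.8 + ethanol/4.6
= 2·138 + 81/18 + 7/2.8 + 186/4.6
= 276 + 4.50 + 2.50 + 40.43
= 323.43 mOsm/kg

323.4 mOsm/kg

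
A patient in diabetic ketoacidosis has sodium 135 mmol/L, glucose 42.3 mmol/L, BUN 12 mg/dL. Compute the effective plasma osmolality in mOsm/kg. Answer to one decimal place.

312.3 mOsm/kg

Effective osmolality excludes urea (freely permeant across cell membranes):
2·Na + glucose
= 2·135 + 42.3
= 270 + 42.3
= 312.3 mOsm/kg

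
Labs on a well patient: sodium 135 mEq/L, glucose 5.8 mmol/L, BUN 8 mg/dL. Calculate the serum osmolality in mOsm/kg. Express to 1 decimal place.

278.7 mOsm/kg

Calculated osmolality = 2·Na + glucose + BUN/2.8
= 2·135 + 5.8 + 8/2.8
= 270 + 5.80 + 2.86
= 278.66 mOsm/kg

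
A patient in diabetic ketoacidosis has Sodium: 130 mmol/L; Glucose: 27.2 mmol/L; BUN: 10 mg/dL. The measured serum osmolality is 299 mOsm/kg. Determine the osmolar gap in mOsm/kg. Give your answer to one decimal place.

Calculated osmolality = 2·Na + glucose + BUN/2.8
= 2·130 + 27.2 + 10/2.8
= 260 + 27.20 + 3.57
= 290.77 mOsm/kg ≈ 290.8 mOsm/kg
Osmolar gap = measured − calculated = 299 − 290.8 = 8.2 mOsm/kg

8.2 mOsm/kg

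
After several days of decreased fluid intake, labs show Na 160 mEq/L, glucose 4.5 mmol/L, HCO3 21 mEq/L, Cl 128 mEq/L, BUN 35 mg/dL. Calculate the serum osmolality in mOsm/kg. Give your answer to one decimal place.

Calculated osmolality = 2·Na + glucose + BUN/2.8
= 2·160 + 4.5 + 35/2.8
= 320 + 4.50 + 12.50
= 337 mOsm/kg

337.0 mOsm/kg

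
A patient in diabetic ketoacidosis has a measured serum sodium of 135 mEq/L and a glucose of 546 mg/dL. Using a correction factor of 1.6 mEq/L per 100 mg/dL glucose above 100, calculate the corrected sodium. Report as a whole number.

Corrected Na = measured Na + 1.6 · (glucose − 100)/100
= 135 + 1.6 · (546 − 100)/100
= 135 + 7.1
= 142.1 mEq/L

142 mEq/L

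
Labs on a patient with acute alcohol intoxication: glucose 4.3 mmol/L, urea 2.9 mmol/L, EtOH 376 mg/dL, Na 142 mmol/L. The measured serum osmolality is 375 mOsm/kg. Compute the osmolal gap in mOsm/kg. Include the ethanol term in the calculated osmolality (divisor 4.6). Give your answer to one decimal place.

Calculated osmolality = 2·Na + glucose + urea + ethanol/4.6
= 2·142 + 4.3 + 2.9 + 376/4.6
= 284 + 4.30 + 2.90 + 81.74
= 372.94 mOsm/kg ≈ 372.9 mOsm/kg
Osmolar gap = measured − calculated = 375 − 372.9 = 2.1 mOsm/kg

2.1 mOsm/kg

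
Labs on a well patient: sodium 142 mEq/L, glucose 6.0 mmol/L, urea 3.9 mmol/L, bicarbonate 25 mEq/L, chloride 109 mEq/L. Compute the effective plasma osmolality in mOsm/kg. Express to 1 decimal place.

290.0 mOsm/kg

Effective osmolality excludes urea (freely permeant across cell membranes):
2·Na + glucose
= 2·142 + 6
= 284 + 6
= 290 mOsm/kg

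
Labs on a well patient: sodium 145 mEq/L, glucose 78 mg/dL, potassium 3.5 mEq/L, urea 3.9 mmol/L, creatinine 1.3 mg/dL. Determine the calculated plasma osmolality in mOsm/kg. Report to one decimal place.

Calculated osmolality = 2·Na + glucose/18 + urea
= 2·145 + 78/18 + 3.9
= 290 + 4.33 + 3.90
= 298.23 mOsm/kg

298.2 mOsm/kg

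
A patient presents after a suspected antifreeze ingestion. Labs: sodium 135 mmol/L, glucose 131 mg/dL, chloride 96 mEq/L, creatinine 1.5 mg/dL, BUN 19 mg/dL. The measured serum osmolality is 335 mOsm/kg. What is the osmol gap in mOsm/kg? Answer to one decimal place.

Calculated osmolality = 2·Na + glucose/18 + BUN/2.8
= 2·135 + 131/18 + 19/2.8
= 270 + 7.28 + 6.79
= 284.07 mOsm/kg ≈ 284.1 mOsm/kg
Osmolar gap = measured − calculated = 335 − 284.1 = 50.9 mOsm/kg

50.9 mOsm/kg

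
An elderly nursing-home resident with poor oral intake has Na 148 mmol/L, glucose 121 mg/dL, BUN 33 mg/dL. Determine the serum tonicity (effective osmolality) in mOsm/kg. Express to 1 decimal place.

302.7 mOsm/kg

Effective osmolality excludes urea (freely permeant across cell membranes):
2·Na + glucose/18
= 2·148 + 121/18
= 296 + 6.72
= 302.72 mOsm/kg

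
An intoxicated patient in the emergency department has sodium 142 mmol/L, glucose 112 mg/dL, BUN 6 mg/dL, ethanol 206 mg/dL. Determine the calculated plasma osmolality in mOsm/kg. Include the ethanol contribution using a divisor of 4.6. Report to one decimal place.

337.1 mOsm/kg

Calculated osmolality = 2·Na + glucose/18 + BUN/2.8 + ethanol/4.6
= 2·142 + 112/18 + 6/2.8 + 206/4.6
= 284 + 6.22 + 2.14 + 44.78
= 337.14 mOsm/kg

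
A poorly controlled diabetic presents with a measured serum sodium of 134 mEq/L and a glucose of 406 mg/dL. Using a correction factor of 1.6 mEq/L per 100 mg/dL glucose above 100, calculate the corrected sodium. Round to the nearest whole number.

139 mEq/L

Corrected Na = measured Na + 1.6 · (glucose − 100)/100
= 134 + 1.6 · (406 − 100)/100
= 134 + 4.9
= 138.9 mEq/L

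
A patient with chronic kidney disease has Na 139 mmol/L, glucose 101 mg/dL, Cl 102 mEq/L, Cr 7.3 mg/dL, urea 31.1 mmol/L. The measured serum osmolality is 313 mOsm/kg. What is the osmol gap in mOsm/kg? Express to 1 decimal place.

-1.7 mOsm/kg

Calculated osmolality = 2·Na + glucose/18 + urea
= 2·139 + 101/18 + 31.1
= 278 + 5.61 + 31.10
= 314.71 mOsm/kg ≈ 314.7 mOsm/kg
Osmolar gap = measured − calculated = 313 − 314.7 = -1.7 mOsm/kg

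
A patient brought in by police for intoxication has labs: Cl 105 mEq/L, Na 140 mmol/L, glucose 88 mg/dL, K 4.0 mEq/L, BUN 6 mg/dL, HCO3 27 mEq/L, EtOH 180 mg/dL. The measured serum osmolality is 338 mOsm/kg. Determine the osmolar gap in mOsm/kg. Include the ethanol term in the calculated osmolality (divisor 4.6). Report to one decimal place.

Calculated osmolality = 2·Na + glucose/18 + BUN/2.8 + ethanol/4.6
= 2·140 + 88/18 + 6/2.8 + 180/4.6
= 280 + 4.89 + 2.14 + 39.13
= 326.16 mOsm/kg ≈ 326.2 mOsm/kg
Osmolar gap = measured − calculated = 338 − 326.2 = 11.8 mOsm/kg

11.8 mOsm/kg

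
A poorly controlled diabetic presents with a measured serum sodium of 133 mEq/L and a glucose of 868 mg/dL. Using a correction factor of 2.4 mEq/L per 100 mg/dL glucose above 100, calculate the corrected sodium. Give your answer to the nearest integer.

151 mEq/L

Corrected Na = measured Na + 2.4 · (glucose − 100)/100
= 133 + 2.4 · (868 − 100)/100
= 133 + 18.4
= 151.4 mEq/L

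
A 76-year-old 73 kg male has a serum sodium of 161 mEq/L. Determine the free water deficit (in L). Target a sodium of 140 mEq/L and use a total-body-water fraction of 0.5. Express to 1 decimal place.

5.5 L

TBW = 0.5 · 73 = 36.5 L
Free water deficit = TBW · (Na/140 − 1)
= 36.5 · (161/140 − 1)
= 36.5 · 0.15
= 5.47 L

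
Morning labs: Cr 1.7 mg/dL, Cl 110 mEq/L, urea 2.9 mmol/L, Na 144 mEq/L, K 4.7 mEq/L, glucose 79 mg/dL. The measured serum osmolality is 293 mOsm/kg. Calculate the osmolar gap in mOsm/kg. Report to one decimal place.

Calculated osmolality = 2·Na + glucose/18 + urea
= 2·144 + 79/18 + 2.9
= 288 + 4.39 + 2.90
= 295.29 mOsm/kg ≈ 295.3 mOsm/kg
Osmolar gap = measured − calculated = 293 − 295.3 = -2.3 mOsm/kg

-2.3 mOsm/kg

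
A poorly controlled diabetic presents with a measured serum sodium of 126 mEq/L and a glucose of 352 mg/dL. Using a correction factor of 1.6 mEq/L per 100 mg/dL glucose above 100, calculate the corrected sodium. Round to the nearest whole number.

Corrected Na = measured Na + 1.6 · (glucose − 100)/100
= 126 + 1.6 · (352 − 100)/100
= 126 + 4
= 130 mEq/L

130 mEq/L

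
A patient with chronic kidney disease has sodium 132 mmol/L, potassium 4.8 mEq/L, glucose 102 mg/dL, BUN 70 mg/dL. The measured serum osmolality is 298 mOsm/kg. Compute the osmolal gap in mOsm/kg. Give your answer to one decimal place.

3.3 mOsm/kg

Calculated osmolality = 2·Na + glucose/18 + BUN/2.8
= 2·132 + 102/18 + 70/2.8
= 264 + 5.67 + 25
= 294.67 mOsm/kg ≈ 294.7 mOsm/kg
Osmolar gap = measured − calculated = 298 − 294.7 = 3.3 mOsm/kg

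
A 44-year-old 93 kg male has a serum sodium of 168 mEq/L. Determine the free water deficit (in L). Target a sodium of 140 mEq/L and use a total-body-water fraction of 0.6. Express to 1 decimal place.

TBW = 0.6 · 93 = 55.8 L
Free water deficit = TBW · (Na/140 − 1)
= 55.8 · (168/140 − 1)
= 55.8 · 0.2
= 11.16 L

11.2 L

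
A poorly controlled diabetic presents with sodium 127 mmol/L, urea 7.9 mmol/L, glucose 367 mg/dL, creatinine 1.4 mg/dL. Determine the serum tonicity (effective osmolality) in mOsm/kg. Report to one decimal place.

Effective osmolality excludes urea (freely permeant across cell membranes):
2·Na + glucose/18
= 2·127 + 367/18
= 254 + 20.39
= 274.39 mOsm/kg

274.4 mOsm/kg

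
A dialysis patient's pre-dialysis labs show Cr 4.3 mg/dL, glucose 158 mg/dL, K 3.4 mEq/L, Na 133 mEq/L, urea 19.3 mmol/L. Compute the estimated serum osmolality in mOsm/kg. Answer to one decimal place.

Calculated osmolality = 2·Na + glucose/18 + urea
= 2·133 + 158/18 + 19.3
= 266 + 8.78 + 19.30
= 294.08 mOsm/kg

294.1 mOsm/kg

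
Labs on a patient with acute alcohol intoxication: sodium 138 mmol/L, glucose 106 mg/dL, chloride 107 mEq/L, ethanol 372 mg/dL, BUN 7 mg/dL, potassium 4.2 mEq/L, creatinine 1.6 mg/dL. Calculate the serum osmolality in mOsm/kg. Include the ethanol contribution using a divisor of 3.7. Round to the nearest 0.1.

384.9 mOsm/kg

Calculated osmolality = 2·Na + glucose/18 + BUN/2.8 + ethanol/3.7
= 2·138 + 106/18 + 7/2.8 + 372/3.7
= 276 + 5.89 + 2.50 + 100.54
= 384.93 mOsm/kg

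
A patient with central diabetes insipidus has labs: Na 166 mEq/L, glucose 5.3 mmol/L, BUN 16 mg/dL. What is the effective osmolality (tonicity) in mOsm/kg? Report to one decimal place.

Effective osmolality excludes urea (freely permeant across cell membranes):
2·Na + glucose
= 2·166 + 5.3
= 332 + 5.3
= 337.3 mOsm/kg

337.3 mOsm/kg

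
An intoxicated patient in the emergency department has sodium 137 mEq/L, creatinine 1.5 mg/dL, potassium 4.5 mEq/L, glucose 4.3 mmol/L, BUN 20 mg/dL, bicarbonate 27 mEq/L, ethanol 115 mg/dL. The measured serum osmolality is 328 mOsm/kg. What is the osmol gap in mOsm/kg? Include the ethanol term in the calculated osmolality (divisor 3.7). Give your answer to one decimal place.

Calculated osmolality = 2·Na + glucose + BUN/2.8 + ethanol/3.7
= 2·137 + 4.3 + 20/2.8 + 115/3.7
= 274 + 4.30 + 7.14 + 31.08
= 316.52 mOsm/kg ≈ 316.5 mOsm/kg
Osmolar gap = measured − calculated = 328 − 316.5 = 11.5 mOsm/kg

11.5 mOsm/kg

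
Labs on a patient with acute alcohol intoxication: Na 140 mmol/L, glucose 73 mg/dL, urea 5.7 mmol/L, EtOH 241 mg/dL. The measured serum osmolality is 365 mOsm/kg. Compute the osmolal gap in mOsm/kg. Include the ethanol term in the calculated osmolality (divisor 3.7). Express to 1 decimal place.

Calculated osmolality = 2·Na + glucose/18 + urea + ethanol/3.7
= 2·140 + 73/18 + 5.7 + 241/3.7
= 280 + 4.06 + 5.70 + 65.14
= 354.9 mOsm/kg ≈ 354.9 mOsm/kg
Osmolar gap = measured − calculated = 365 − 354.9 = 10.1 mOsm/kg

10.1 mOsm/kg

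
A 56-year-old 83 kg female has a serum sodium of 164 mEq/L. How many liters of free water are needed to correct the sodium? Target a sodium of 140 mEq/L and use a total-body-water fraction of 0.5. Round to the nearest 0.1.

TBW = 0.5 · 83 = 41.5 L
Free water deficit = TBW · (Na/140 − 1)
= 41.5 · (164/140 − 1)
= 41.5 · 0.1714
= 7.11 L

7.1 L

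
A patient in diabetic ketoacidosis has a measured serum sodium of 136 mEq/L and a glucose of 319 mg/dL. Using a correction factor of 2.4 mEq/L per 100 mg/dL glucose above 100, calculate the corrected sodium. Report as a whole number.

141 mEq/L

Corrected Na = measured Na + 2.4 · (glucose − 100)/100
= 136 + 2.4 · (319 − 100)/100
= 136 + 5.3
= 141.3 mEq/L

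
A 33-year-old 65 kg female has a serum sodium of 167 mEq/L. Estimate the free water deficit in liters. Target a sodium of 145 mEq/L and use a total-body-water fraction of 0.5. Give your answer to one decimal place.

TBW = 0.5 · 65 = 32.5 L
Free water deficit = TBW · (Na/145 − 1)
= 32.5 · (167/145 − 1)
= 32.5 · 0.1517
= 4.93 L

4.9 L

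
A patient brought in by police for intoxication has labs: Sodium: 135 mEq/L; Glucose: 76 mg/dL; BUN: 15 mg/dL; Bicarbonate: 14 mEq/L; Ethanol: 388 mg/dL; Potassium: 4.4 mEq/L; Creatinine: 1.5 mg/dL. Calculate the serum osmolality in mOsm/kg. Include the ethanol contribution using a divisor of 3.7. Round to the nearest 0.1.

384.4 mOsm/kg

Calculated osmolality = 2·Na + glucose/18 + BUN/2.8 + ethanol/3.7
= 2·135 + 76/18 + 15/2.8 + 388/3.7
= 270 + 4.22 + 5.36 + 104.86
= 384.44 mOsm/kg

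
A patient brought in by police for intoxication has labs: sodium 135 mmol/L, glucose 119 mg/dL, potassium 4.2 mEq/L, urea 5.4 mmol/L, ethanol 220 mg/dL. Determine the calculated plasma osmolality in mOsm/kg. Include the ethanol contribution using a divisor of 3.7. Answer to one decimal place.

341.5 mOsm/kg

Calculated osmolality = 2·Na + glucose/18 + urea + ethanol/3.7
= 2·135 + 119/18 + 5.4 + 220/3.7
= 270 + 6.61 + 5.40 + 59.46
= 341.47 mOsm/kg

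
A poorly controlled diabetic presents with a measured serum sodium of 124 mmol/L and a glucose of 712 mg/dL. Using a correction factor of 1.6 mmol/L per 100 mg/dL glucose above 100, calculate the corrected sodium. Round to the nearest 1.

Corrected Na = measured Na + 1.6 · (glucose − 100)/100
= 124 + 1.6 · (712 − 100)/100
= 124 + 9.8
= 133.8 mmol/L

134 mmol/L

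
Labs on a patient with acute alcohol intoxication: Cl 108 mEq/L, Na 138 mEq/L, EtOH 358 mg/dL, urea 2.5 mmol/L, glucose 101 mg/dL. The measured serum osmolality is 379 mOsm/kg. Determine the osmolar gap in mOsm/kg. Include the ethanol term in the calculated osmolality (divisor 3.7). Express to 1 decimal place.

Calculated osmolality = 2·Na + glucose/18 + urea + ethanol/3.7
= 2·138 + 101/18 + 2.5 + 358/3.7
= 276 + 5.61 + 2.50 + 96.76
= 380.87 mOsm/kg ≈ 380.9 mOsm/kg
Osmolar gap = measured − calculated = 379 − 380.9 = -1.9 mOsm/kg

-1.9 mOsm/kg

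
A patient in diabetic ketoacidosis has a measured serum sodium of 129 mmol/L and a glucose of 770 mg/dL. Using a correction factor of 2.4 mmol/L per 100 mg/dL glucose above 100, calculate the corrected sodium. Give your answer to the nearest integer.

145 mmol/L

Corrected Na = measured Na + 2.4 · (glucose − 100)/100
= 129 + 2.4 · (770 − 100)/100
= 129 + 16.1
= 145.1 mmol/L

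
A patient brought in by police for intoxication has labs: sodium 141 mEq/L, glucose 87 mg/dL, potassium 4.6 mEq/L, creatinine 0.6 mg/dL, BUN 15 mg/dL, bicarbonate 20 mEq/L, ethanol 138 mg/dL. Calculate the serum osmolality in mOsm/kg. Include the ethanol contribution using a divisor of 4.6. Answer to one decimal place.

322.2 mOsm/kg

Calculated osmolality = 2·Na + glucose/18 + BUN/2.8 + ethanol/4.6
= 2·141 + 87/18 + 15/2.8 + 138/4.6
= 282 + 4.83 + 5.36 + 30
= 322.19 mOsm/kg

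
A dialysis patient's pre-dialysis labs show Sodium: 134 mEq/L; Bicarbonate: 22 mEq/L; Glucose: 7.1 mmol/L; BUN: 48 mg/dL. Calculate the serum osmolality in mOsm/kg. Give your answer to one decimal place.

292.2 mOsm/kg

Calculated osmolality = 2·Na + glucose + BUN/2.8
= 2·134 + 7.1 + 48/2.8
= 268 + 7.10 + 17.14
= 292.24 mOsm/kg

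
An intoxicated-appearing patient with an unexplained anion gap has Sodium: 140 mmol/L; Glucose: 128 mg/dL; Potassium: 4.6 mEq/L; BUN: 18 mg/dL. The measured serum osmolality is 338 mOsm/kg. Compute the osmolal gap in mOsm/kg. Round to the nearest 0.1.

44.5 mOsm/kg

Calculated osmolality = 2·Na + glucose/18 + BUN/2.8
= 2·140 + 128/18 + 18/2.8
= 280 + 7.11 + 6.43
= 293.54 mOsm/kg ≈ 293.5 mOsm/kg
Osmolar gap = measured − calculated = 338 − 293.5 = 44.5 mOsm/kg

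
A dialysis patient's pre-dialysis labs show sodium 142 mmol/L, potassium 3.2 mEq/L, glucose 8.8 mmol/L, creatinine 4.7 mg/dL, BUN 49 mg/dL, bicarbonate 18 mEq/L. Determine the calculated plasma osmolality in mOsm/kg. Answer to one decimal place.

310.3 mOsm/kg

Calculated osmolality = 2·Na + glucose + BUN/2.8
= 2·142 + 8.8 + 49/2.8
= 284 + 8.80 + 17.50
= 310.3 mOsm/kg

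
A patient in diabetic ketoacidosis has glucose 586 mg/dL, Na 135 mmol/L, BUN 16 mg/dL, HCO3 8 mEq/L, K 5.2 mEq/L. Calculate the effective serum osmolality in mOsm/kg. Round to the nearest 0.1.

Effective osmolality excludes urea (freely permeant across cell membranes):
2·Na + glucose/18
= 2·135 + 586/18
= 270 + 32.56
= 302.56 mOsm/kg

302.6 mOsm/kg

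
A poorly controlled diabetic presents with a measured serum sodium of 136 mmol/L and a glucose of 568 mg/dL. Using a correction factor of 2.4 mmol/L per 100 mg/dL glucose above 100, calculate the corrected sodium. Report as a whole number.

Corrected Na = measured Na + 2.4 · (glucose − 100)/100
= 136 + 2.4 · (568 − 100)/100
= 136 + 11.2
= 147.2 mmol/L

147 mmol/L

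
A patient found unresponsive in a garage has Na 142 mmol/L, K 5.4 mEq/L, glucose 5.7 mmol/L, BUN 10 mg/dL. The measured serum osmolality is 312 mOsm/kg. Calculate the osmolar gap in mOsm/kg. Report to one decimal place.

Calculated osmolality = 2·Na + glucose + BUN/2.8
= 2·142 + 5.7 + 10/2.8
= 284 + 5.70 + 3.57
= 293.27 mOsm/kg ≈ 293.3 mOsm/kg
Osmolar gap = measured − calculated = 312 − 293.3 = 18.7 mOsm/kg

18.7 mOsm/kg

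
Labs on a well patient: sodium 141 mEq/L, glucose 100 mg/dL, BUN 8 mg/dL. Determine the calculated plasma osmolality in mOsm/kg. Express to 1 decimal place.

Calculated osmolality = 2·Na + glucose/18 + BUN/2.8
= 2·141 + 100/18 + 8/2.8
= 282 + 5.56 + 2.86
= 290.42 mOsm/kg

290.4 mOsm/kg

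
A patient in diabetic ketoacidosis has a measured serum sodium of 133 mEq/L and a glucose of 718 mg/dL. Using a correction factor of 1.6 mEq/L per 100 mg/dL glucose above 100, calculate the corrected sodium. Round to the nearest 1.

143 mEq/L

Corrected Na = measured Na + 1.6 · (glucose − 100)/100
= 133 + 1.6 · (718 − 100)/100
= 133 + 9.9
= 142.9 mEq/L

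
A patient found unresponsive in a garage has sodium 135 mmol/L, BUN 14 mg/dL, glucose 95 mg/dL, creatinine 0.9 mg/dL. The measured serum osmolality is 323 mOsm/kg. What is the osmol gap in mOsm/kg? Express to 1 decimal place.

Calculated osmolality = 2·Na + glucose/18 + BUN/2.8
= 2·135 + 95/18 + 14/2.8
= 270 + 5.28 + 5
= 280.28 mOsm/kg ≈ 280.3 mOsm/kg
Osmolar gap = measured − calculated = 323 − 280.3 = 42.7 mOsm/kg

42.7 mOsm/kg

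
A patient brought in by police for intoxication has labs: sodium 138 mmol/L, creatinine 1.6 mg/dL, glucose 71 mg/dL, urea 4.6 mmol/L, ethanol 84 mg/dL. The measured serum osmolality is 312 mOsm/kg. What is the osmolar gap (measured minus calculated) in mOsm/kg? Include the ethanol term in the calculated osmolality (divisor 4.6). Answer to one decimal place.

Calculated osmolality = 2·Na + glucose/18 + urea + ethanol/4.6
= 2·138 + 71/18 + 4.6 + 84/4.6
= 276 + 3.94 + 4.60 + 18.26
= 302.8 mOsm/kg ≈ 302.8 mOsm/kg
Osmolar gap = measured − calculated = 312 − 302.8 = 9.2 mOsm/kg

9.2 mOsm/kg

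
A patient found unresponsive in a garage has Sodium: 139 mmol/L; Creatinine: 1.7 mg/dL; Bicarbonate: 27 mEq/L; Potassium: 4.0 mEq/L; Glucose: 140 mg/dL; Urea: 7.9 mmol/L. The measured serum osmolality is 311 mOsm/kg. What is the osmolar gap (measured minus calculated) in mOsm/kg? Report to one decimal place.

17.3 mOsm/kg

Calculated osmolality = 2·Na + glucose/18 + urea
= 2·139 + 140/18 + 7.9
= 278 + 7.78 + 7.90
= 293.68 mOsm/kg ≈ 293.7 mOsm/kg
Osmolar gap = measured − calculated = 311 − 293.7 = 17.3 mOsm/kg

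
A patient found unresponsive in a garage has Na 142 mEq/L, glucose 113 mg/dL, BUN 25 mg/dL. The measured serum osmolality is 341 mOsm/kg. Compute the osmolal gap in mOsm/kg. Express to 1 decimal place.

41.8 mOsm/kg

Calculated osmolality = 2·Na + glucose/18 + BUN/2.8
= 2·142 + 113/18 + 25/2.8
= 284 + 6.28 + 8.93
= 299.21 mOsm/kg ≈ 299.2 mOsm/kg
Osmolar gap = measured − calculated = 341 − 299.2 = 41.8 mOsm/kg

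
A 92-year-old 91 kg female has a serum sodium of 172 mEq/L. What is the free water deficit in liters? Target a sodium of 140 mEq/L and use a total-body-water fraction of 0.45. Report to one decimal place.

9.4 L

TBW = 0.45 · 91 = 40.95 L
Free water deficit = TBW · (Na/140 − 1)
= 40.95 · (172/140 − 1)
= 40.95 · 0.2286
= 9.36 L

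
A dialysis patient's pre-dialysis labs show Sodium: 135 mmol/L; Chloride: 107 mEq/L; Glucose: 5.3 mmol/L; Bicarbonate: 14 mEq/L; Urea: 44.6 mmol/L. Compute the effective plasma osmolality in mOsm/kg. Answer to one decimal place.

275.3 mOsm/kg

Effective osmolality excludes urea (freely permeant across cell membranes):
2·Na + glucose
= 2·135 + 5.3
= 270 + 5.3
= 275.3 mOsm/kg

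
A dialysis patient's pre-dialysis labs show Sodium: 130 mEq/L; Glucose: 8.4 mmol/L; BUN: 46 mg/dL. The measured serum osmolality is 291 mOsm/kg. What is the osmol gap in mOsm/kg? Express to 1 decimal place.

Calculated osmolality = 2·Na + glucose + BUN/2.8
= 2·130 + 8.4 + 46/2.8
= 260 + 8.40 + 16.43
= 284.83 mOsm/kg ≈ 284.8 mOsm/kg
Osmolar gap = measured − calculated = 291 − 284.8 = 6.2 mOsm/kg

6.2 mOsm/kg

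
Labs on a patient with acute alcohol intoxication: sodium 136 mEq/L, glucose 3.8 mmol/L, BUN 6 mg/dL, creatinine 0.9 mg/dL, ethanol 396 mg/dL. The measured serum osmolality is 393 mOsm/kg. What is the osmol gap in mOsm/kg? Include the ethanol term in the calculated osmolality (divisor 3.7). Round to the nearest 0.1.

Calculated osmolality = 2·Na + glucose + BUN/2.8 + ethanol/3.7
= 2·136 + 3.8 + 6/2.8 + 396/3.7
= 272 + 3.80 + 2.14 + 107.03
= 384.97 mOsm/kg ≈ 385.0 mOsm/kg
Osmolar gap = measured − calculated = 393 − 385.0 = 8.0 mOsm/kg

8.0 mOsm/kg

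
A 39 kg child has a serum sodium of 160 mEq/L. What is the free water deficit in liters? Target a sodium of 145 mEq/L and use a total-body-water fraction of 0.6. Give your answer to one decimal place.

TBW = 0.6 · 39 = 23.4 L
Free water deficit = TBW · (Na/145 − 1)
= 23.4 · (160/145 − 1)
= 23.4 · 0.1034
= 2.42 L

2.4 L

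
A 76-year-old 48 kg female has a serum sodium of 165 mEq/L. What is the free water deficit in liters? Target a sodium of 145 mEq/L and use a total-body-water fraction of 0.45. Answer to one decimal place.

TBW = 0.45 · 48 = 21.6 L
Free water deficit = TBW · (Na/145 − 1)
= 21.6 · (165/145 − 1)
= 21.6 · 0.1379
= 2.98 L

3.0 L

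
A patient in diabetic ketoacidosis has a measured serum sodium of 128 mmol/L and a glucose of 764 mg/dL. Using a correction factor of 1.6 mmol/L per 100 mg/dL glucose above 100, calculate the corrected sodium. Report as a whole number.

Corrected Na = measured Na + 1.6 · (glucose − 100)/100
= 128 + 1.6 · (764 − 100)/100
= 128 + 10.6
= 138.6 mmol/L

139 mmol/L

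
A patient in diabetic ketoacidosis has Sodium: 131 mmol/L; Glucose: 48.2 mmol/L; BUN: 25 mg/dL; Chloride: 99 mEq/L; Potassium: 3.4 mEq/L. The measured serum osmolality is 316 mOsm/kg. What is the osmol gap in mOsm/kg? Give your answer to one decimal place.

-3.1 mOsm/kg

Calculated osmolality = 2·Na + glucose + BUN/2.8
= 2·131 + 48.2 + 25/2.8
= 262 + 48.20 + 8.93
= 319.13 mOsm/kg ≈ 319.1 mOsm/kg
Osmolar gap = measured − calculated = 316 − 319.1 = -3.1 mOsm/kg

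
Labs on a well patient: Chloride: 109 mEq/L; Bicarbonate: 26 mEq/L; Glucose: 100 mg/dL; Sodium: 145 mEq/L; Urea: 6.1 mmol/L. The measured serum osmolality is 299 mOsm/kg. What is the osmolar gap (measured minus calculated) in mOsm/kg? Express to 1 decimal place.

-2.7 mOsm/kg

Calculated osmolality = 2·Na + glucose/18 + urea
= 2·145 + 100/18 + 6.1
= 290 + 5.56 + 6.10
= 301.66 mOsm/kg ≈ 301.7 mOsm/kg
Osmolar gap = measured − calculated = 299 − 301.7 = -2.7 mOsm/kg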